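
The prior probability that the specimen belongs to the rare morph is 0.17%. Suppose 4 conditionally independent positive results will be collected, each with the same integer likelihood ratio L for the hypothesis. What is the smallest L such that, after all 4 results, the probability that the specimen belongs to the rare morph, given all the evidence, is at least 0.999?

Prior odds = 0.0017/0.9983 = 17/9983.
Target odds = 0.999/0.001 = 999.
Need L⁴ ≥ 999 ÷ (17/9983) = 9973017/17.
27⁴ = 531441 < 9973017/17 ≤ 614656 = 28⁴, so L = 28.

28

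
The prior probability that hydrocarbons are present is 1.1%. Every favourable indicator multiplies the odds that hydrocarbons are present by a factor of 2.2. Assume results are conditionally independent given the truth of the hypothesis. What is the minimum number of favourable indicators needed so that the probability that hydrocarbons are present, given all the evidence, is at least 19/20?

10

Prior odds: 0.011 ÷ 0.989 = 11/989.
Likelihood ratio per favourable indicator = 2.2.
Target posterior odds = 0.95/0.05 = 19.
Need (11/989) × 2.2ⁿ ≥ 19, i.e. 2.2ⁿ ≥ 18791/11.
2.2⁹ ≈1207.27 falls short of 18791/11 but 2.2¹⁰ ≈2655.99 reaches it, so n = 10.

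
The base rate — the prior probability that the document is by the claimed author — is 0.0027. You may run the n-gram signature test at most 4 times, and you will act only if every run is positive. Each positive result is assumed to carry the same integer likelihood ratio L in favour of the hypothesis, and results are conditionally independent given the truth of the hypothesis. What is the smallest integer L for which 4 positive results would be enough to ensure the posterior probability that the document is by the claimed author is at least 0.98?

Prior odds = 0.0027/0.9973 = 27/9973.
Target odds = 0.98/0.02 = 49.
Need L⁴ ≥ 49 ÷ (27/9973) = 488677/27.
11⁴ = 14641 < 488677/27 ≤ 20736 = 12⁴, so L = 12.

12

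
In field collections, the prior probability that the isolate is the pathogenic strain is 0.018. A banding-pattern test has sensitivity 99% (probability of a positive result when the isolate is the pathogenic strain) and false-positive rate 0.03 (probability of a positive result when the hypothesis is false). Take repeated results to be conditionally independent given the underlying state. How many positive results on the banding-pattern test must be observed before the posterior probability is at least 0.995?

3

Prior odds: 0.018 ÷ 0.982 = 9/491.
Likelihood ratio of a positive result = 0.99/0.03 = 33.
Target odds: 0.995 ÷ 0.005 = 199.
Need (9/491) × 33ⁿ ≥ 199, i.e. 33ⁿ ≥ 97709/9.
33² = 1089 falls short of 97709/9 but 33³ = 35937 reaches it, so n = 3.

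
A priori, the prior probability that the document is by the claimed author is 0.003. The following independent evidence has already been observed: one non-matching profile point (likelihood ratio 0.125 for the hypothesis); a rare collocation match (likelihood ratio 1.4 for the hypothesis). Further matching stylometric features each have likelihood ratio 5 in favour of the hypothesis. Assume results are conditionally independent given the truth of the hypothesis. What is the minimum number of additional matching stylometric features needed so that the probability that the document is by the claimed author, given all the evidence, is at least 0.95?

Prior odds = 0.003/0.997 = 3/997.
Combined Bayes factor of the evidence already in hand = 0.125 × 1.4 = 0.175.
Odds after that evidence = (3/997) × 0.175 = 21/39880.
Target odds = 0.95/0.05 = 19.
Need 5ⁿ ≥ 19 ÷ (21/39880) = 757720/21.
5⁶ = 15625 falls short of 757720/21 but 5⁷ = 78125 reaches it, so n = 7.

7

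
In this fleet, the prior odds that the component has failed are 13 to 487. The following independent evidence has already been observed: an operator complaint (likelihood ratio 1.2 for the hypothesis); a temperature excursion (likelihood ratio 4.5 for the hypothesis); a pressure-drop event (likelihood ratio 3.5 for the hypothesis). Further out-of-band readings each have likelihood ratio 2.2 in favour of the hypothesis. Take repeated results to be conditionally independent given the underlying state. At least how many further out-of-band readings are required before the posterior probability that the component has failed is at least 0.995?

Prior odds = 13/487.
Combined Bayes factor of the evidence already in hand = 1.2 × 4.5 × 3.5 = 18.9.
Odds after that evidence = (13/487) × 18.9 = 2457/4870.
Target odds = 0.995/0.005 = 199.
Need 2.2ⁿ ≥ 199 ÷ (2457/4870) = 969130/2457.
2.2⁷ = 19487171/78125 falls short of 969130/2457 but 2.2⁸ = 214358881/390625 reaches it, so n = 8.

8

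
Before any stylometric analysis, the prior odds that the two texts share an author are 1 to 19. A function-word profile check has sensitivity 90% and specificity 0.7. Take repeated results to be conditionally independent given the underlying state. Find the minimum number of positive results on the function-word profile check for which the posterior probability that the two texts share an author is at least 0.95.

Prior odds = 1/19.
False-positive rate = 1 − 0.7 = 0.3; likelihood ratio of a positive = 0.9/0.3 = 3.
Target posterior odds = 0.95/0.05 = 19.
Need (1/19) × 3ⁿ ≥ 19, i.e. 3ⁿ ≥ 361.
3⁵ = 243 falls short of 361 but 3⁶ = 729 reaches it, so n = 6.

6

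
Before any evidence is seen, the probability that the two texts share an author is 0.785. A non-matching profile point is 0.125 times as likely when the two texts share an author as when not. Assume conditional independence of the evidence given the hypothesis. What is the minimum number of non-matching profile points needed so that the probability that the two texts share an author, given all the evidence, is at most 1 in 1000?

4

Prior odds = 0.785/0.215 = 157/43.
Likelihood ratio per non-matching profile point = 0.125.
Target odds: 0.001 ÷ 0.999 = 1/999.
Require 0.125ⁿ ≤ 1/999 ÷ (157/43) = 43/156843.
0.125³ = 0.001953125 is still above 43/156843 but 0.125⁴ = 1/4096 is at or below it, so n = 4.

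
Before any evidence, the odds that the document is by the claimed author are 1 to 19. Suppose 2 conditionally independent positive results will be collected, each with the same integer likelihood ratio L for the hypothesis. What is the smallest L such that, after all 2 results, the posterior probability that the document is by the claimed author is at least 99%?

44

Prior odds = 1/19.
Target odds = 0.99/0.01 = 99.
Need L² ≥ 99 ÷ (1/19) = 1881.
43² = 1849 < 1881 ≤ 1936 = 44², so L = 44.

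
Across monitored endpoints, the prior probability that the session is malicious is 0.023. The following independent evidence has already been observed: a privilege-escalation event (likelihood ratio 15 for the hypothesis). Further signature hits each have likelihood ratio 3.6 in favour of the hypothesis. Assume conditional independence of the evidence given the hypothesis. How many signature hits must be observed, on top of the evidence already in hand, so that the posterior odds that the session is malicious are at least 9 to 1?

Prior odds = 0.023/0.977 = 23/977.
Bayes factor of the evidence already in hand = 15.
Odds after that evidence = (23/977) × 15 = 345/977.
Target odds = 9.
Need 3.6ⁿ ≥ 9 ÷ (345/977) = 2931/115.
3.6² = 12.96 falls short of 2931/115 but 3.6³ = 46.656 reaches it, so n = 3.

3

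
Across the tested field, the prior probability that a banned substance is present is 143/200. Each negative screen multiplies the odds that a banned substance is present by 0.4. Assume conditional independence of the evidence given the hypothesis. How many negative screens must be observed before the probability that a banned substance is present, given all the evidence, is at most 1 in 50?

6

Prior odds = 0.715/0.285 = 143/57.
Likelihood ratio per negative screen = 0.4.
Target odds: 0.02 ÷ 0.98 = 1/49.
Require 0.4ⁿ ≤ 1/49 ÷ (143/57) = 57/7007.
0.4⁵ = 0.01024 is still above 57/7007 but 0.4⁶ = 64/15625 is at or below it, so n = 6.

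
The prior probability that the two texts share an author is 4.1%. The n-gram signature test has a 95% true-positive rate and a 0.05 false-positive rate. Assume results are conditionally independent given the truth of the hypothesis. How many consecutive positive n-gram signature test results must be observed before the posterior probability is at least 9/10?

2

Prior odds = 0.041/0.959 = 41/959.
Likelihood ratio of a positive result = 0.95/0.05 = 19.
Target posterior odds = 0.9/0.1 = 9.
Require 19ⁿ ≥ 9 ÷ (41/959) = 8631/41.
19¹ = 19 falls short of 8631/41 but 19² = 361 reaches it, so n = 2.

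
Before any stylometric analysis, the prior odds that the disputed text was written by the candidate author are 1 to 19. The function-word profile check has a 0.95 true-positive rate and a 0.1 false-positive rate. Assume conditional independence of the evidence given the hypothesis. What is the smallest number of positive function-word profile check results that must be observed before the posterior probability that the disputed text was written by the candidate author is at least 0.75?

Prior odds = 1/19.
Likelihood ratio of a positive result = 0.95/0.1 = 9.5.
Target posterior odds = 0.75/0.25 = 3.
Need (1/19) × 9.5ⁿ ≥ 3, i.e. 9.5ⁿ ≥ 57.
9.5¹ = 9.5 falls short of 57 but 9.5² = 90.25 reaches it, so n = 2.

2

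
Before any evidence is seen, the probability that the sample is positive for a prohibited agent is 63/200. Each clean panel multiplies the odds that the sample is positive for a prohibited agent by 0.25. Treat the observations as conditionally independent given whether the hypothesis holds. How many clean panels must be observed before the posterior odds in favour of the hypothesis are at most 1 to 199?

4

Prior odds: 0.315 ÷ 0.685 = 63/137.
Likelihood ratio per clean panel = 0.25.
Target odds = 1/199.
Need (63/137) × 0.25ⁿ ≤ 1/199, i.e. 0.25ⁿ ≤ 137/12537.
0.25³ = 0.015625 is still above 137/12537 but 0.25⁴ = 0.00390625 is at or below it, so n = 4.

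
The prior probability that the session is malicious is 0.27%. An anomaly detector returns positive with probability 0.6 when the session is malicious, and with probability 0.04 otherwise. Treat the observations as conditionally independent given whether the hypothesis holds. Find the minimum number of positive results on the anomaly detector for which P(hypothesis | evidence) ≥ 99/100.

Prior odds = 0.0027/0.9973 = 27/9973.
Likelihood ratio of a positive result = 0.6/0.04 = 15.
Target odds: 0.99 ÷ 0.01 = 99.
Require 15ⁿ ≥ 99 ÷ (27/9973) = 109703/3.
15³ = 3375 falls short of 109703/3 but 15⁴ = 50625 reaches it, so n = 4.

4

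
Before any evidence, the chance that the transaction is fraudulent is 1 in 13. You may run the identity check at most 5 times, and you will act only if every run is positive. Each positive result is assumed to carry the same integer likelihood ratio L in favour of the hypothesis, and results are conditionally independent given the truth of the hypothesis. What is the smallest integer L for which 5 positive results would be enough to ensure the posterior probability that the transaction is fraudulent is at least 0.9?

3

Prior odds = (1/13)/(12/13) = 1/12.
Target odds = 0.9/0.1 = 9.
Need L⁵ ≥ 9 ÷ (1/12) = 108.
2⁵ = 32 < 108 ≤ 243 = 3⁵, so L = 3.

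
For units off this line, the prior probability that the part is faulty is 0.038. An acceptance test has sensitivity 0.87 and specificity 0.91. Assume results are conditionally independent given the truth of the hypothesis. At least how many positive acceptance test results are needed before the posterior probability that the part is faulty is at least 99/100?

Prior odds = 0.038/0.962 = 19/481.
False-positive rate = 1 − 0.91 = 0.09; likelihood ratio of a positive = 0.87/0.09 = 29/3.
Target posterior odds = 0.99/0.01 = 99.
Require (29/3)ⁿ ≥ 99 ÷ (19/481) = 47619/19.
(29/3)³ = 24389/27 falls short of 47619/19 but (29/3)⁴ = 707281/81 reaches it, so n = 4.

4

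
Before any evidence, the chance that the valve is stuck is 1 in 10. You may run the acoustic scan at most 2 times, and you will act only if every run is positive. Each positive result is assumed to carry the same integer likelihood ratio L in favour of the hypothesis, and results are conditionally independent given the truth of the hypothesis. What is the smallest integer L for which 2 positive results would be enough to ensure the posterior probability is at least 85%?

Prior odds = 0.1/0.9 = 1/9.
Target odds = 0.85/0.15 = 17/3.
Need L² ≥ 17/3 ÷ (1/9) = 51.
7² = 49 < 51 ≤ 64 = 8², so L = 8.

8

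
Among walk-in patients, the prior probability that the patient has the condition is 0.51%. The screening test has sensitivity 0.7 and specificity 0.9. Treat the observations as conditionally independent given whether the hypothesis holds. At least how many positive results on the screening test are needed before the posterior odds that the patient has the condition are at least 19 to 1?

Prior odds = 0.0051/0.9949 = 51/9949.
False-positive rate = 1 − 0.9 = 0.1; likelihood ratio of a positive = 0.7/0.1 = 7.
Target odds = 19.
Require 7ⁿ ≥ 19 ÷ (51/9949) = 189031/51.
7⁴ = 2401 falls short of 189031/51 but 7⁵ = 16807 reaches it, so n = 5.

5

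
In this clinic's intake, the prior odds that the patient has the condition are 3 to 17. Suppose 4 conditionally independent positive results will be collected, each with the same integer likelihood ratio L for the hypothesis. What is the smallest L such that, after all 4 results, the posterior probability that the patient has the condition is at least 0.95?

4

Prior odds = 3/17.
Target odds = 0.95/0.05 = 19.
Need L⁴ ≥ 19 ÷ (3/17) = 323/3.
3⁴ = 81 < 323/3 ≤ 256 = 4⁴, so L = 4.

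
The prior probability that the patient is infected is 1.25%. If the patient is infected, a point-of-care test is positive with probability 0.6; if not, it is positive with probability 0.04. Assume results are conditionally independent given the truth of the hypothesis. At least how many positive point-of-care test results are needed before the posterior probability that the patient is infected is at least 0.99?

4

Prior odds = 0.0125/0.9875 = 1/79.
Likelihood ratio of a positive = 0.6/0.04 = 15.
Target odds: 0.99 ÷ 0.01 = 99.
Require 15ⁿ ≥ 99 ÷ (1/79) = 7821.
15³ = 3375 falls short of 7821 but 15⁴ = 50625 reaches it, so n = 4.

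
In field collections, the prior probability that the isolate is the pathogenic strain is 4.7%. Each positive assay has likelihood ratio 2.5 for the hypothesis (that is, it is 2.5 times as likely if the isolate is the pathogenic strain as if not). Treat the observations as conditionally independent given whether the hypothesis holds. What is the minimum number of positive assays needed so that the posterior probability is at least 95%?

7

Prior odds = 0.047/0.953 = 47/953.
Likelihood ratio per positive assay = 2.5.
Target posterior odds = 0.95/0.05 = 19.
Require 2.5ⁿ ≥ 19 ÷ (47/953) = 18107/47.
2.5⁶ = 244.140625 falls short of 18107/47 but 2.5⁷ = 610.3515625 reaches it, so n = 7.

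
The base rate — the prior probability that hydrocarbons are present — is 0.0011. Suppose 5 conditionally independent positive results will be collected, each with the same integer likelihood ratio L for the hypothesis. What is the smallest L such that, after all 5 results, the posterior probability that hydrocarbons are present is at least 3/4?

Prior odds = 0.0011/0.9989 = 11/9989.
Target odds = 0.75/0.25 = 3.
Need L⁵ ≥ 3 ÷ (11/9989) = 29967/11.
4⁵ = 1024 < 29967/11 ≤ 3125 = 5⁵, so L = 5.

5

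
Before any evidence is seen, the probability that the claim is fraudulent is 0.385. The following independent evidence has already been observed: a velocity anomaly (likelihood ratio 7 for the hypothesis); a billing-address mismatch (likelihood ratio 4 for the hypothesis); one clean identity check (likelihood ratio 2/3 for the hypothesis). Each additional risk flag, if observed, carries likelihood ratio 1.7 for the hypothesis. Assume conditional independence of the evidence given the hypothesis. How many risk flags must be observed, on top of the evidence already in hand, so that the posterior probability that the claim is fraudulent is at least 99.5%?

6

Prior odds = 0.385/0.615 = 77/123.
Combined Bayes factor of the evidence already in hand = 7 × 4 × (2/3) = 56/3.
Odds after that evidence = (77/123) × 56/3 = 4312/369.
Target odds = 0.995/0.005 = 199.
Need 1.7ⁿ ≥ 199 ÷ (4312/369) = 73431/4312.
1.7⁵ = 1419857/100000 falls short of 73431/4312 but 1.7⁶ = 24137569/1000000 reaches it, so n = 6.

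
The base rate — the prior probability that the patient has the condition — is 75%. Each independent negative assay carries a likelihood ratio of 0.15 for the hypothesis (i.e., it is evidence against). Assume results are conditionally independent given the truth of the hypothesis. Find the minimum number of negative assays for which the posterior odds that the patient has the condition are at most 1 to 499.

Prior odds = 0.75/0.25 = 3.
Likelihood ratio per negative assay = 0.15.
Target odds = 1/499.
Require 0.15ⁿ ≤ 1/499 ÷ 3 = 1/1497.
0.15³ = 0.003375 is still above 1/1497 but 0.15⁴ = 81/160000 is at or below it, so n = 4.

4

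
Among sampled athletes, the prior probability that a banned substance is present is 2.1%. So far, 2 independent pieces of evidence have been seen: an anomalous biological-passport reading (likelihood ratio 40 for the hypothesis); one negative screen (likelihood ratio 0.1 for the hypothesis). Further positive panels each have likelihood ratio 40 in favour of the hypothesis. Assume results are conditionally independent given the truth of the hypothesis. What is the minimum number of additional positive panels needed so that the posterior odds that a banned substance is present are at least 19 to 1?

2

Prior odds = 0.021/0.979 = 21/979.
Combined Bayes factor of the evidence already in hand = 40 × 0.1 = 4.
Odds after that evidence = (21/979) × 4 = 84/979.
Target odds = 19.
Need 40ⁿ ≥ 19 ÷ (84/979) = 18601/84.
40¹ = 40 falls short of 18601/84 but 40² = 1600 reaches it, so n = 2.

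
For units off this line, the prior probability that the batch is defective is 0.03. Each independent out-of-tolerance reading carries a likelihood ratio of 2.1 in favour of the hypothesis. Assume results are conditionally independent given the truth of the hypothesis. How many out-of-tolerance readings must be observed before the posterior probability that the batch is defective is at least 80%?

Prior odds: 0.03 ÷ 0.97 = 3/97.
Likelihood ratio per out-of-tolerance reading = 2.1.
Target posterior odds = 0.8/0.2 = 4.
Need (3/97) × 2.1ⁿ ≥ 4, i.e. 2.1ⁿ ≥ 388/3.
2.1⁶ = 85766121/1000000 falls short of 388/3 but 2.1⁷ ≈180.109 reaches it, so n = 7.

7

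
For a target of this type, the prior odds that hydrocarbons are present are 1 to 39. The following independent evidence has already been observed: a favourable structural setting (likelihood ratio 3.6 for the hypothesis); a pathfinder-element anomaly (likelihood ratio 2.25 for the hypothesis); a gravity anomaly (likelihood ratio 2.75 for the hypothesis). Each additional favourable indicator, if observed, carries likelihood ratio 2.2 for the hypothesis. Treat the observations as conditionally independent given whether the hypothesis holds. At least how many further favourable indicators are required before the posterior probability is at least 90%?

4

Prior odds = 1/39.
Combined Bayes factor of the evidence already in hand = 3.6 × 2.25 × 2.75 = 22.275.
Odds after that evidence = (1/39) × 22.275 = 297/520.
Target odds = 0.9/0.1 = 9.
Need 2.2ⁿ ≥ 9 ÷ (297/520) = 520/33.
2.2³ = 10.648 falls short of 520/33 but 2.2⁴ = 23.4256 reaches it, so n = 4.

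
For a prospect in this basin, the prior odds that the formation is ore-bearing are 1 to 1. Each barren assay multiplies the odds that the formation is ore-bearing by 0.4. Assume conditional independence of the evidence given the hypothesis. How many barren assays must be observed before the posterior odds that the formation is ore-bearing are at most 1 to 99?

Prior odds = 1.
Likelihood ratio per barren assay = 0.4.
Target odds = 1/99.
Require 0.4ⁿ ≤ 1/99 ÷ 1 = 1/99.
0.4⁵ = 0.01024 is still above 1/99 but 0.4⁶ = 64/15625 is at or below it, so n = 6.

6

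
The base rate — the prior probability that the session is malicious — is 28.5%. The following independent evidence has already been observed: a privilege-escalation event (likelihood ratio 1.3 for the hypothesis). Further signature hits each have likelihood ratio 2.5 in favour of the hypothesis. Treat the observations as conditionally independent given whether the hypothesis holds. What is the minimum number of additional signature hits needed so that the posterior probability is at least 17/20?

Prior odds = 0.285/0.715 = 57/143.
Bayes factor of the evidence already in hand = 1.3.
Odds after that evidence = (57/143) × 1.3 = 57/110.
Target odds = 0.85/0.15 = 17/3.
Need 2.5ⁿ ≥ 17/3 ÷ (57/110) = 1870/171.
2.5² = 6.25 falls short of 1870/171 but 2.5³ = 15.625 reaches it, so n = 3.

3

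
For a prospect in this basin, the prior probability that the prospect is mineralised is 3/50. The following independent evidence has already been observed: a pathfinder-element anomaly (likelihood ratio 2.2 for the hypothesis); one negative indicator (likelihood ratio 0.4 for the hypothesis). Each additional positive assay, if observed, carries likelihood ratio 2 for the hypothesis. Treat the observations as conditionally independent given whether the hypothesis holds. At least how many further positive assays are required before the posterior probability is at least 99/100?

Prior odds = 0.06/0.94 = 3/47.
Combined Bayes factor of the evidence already in hand = 2.2 × 0.4 = 0.88.
Odds after that evidence = (3/47) × 0.88 = 66/1175.
Target odds = 0.99/0.01 = 99.
Need 2ⁿ ≥ 99 ÷ (66/1175) = 1762.5.
2¹⁰ = 1024 falls short of 1762.5 but 2¹¹ = 2048 reaches it, so n = 11.

11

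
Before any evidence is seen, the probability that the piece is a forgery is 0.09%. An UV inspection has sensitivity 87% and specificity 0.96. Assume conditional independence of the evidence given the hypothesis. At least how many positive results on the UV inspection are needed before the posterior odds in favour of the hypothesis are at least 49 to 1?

4

Prior odds: 0.0009 ÷ 0.9991 = 9/9991.
False-positive rate = 1 − 0.96 = 0.04; likelihood ratio of a positive = 0.87/0.04 = 21.75.
Target odds = 49.
Need (9/9991) × 21.75ⁿ ≥ 49, i.e. 21.75ⁿ ≥ 489559/9.
21.75³ = 658503/64 falls short of 489559/9 but 21.75⁴ = 57289761/256 reaches it, so n = 4.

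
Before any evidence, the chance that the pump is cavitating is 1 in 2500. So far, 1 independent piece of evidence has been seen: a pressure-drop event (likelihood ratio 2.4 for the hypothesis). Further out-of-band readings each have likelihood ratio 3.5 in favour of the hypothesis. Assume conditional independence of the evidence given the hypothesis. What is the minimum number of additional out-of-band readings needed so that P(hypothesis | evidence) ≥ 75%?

Prior odds = 0.0004/0.9996 = 1/2499.
Bayes factor of the evidence already in hand = 2.4.
Odds after that evidence = (1/2499) × 2.4 = 4/4165.
Target odds = 0.75/0.25 = 3.
Need 3.5ⁿ ≥ 3 ÷ (4/4165) = 3123.75.
3.5⁶ = 1838.265625 falls short of 3123.75 but 3.5⁷ = 823543/128 reaches it, so n = 7.

7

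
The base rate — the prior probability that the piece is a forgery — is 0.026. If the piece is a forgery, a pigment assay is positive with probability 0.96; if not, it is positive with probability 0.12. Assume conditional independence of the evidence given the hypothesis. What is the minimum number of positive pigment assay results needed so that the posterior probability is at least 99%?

Prior odds = 0.026/0.974 = 13/487.
Likelihood ratio of a positive = 0.96/0.12 = 8.
Target posterior odds = 0.99/0.01 = 99.
Require 8ⁿ ≥ 99 ÷ (13/487) = 48213/13.
8³ = 512 falls short of 48213/13 but 8⁴ = 4096 reaches it, so n = 4.

4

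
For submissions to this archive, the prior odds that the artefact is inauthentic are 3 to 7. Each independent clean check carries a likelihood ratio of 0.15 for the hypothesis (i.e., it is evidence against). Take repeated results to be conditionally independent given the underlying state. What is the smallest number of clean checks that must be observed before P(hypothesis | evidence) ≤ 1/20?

2

Prior odds = 3/7.
Likelihood ratio per clean check = 0.15.
Target posterior odds = 0.05/0.95 = 1/19.
Need (3/7) × 0.15ⁿ ≤ 1/19, i.e. 0.15ⁿ ≤ 7/57.
0.15¹ = 0.15 is still above 7/57 but 0.15² = 0.0225 is at or below it, so n = 2.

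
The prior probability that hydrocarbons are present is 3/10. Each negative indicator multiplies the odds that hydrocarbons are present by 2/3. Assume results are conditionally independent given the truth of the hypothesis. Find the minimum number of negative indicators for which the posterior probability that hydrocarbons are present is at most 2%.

8

Prior odds = 0.3/0.7 = 3/7.
Likelihood ratio per negative indicator = 2/3.
Target odds: 0.02 ÷ 0.98 = 1/49.
Require (2/3)ⁿ ≤ 1/49 ÷ (3/7) = 1/21.
(2/3)⁷ = 128/2187 is still above 1/21 but (2/3)⁸ = 256/6561 is at or below it, so n = 8.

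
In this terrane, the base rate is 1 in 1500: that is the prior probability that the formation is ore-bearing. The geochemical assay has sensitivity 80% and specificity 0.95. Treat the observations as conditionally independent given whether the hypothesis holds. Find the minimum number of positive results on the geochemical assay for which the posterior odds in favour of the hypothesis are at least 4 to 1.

4

Prior odds: (1/1500) ÷ (1499/1500) = 1/1499.
False-positive rate = 1 − 0.95 = 0.05; likelihood ratio of a positive = 0.8/0.05 = 16.
Target odds = 4.
Need (1/1499) × 16ⁿ ≥ 4, i.e. 16ⁿ ≥ 5996.
16³ = 4096 falls short of 5996 but 16⁴ = 65536 reaches it, so n = 4.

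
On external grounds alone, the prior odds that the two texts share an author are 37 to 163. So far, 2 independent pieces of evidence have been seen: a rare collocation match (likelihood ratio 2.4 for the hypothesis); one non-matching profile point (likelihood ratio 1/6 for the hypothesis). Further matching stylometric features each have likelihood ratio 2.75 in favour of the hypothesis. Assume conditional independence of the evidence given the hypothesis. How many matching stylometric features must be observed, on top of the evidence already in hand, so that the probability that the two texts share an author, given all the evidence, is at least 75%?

Prior odds = 37/163.
Combined Bayes factor of the evidence already in hand = 2.4 × (1/6) = 0.4.
Odds after that evidence = (37/163) × 0.4 = 74/815.
Target odds = 0.75/0.25 = 3.
Need 2.75ⁿ ≥ 3 ÷ (74/815) = 2445/74.
2.75³ = 20.796875 falls short of 2445/74 but 2.75⁴ = 57.19140625 reaches it, so n = 4.

4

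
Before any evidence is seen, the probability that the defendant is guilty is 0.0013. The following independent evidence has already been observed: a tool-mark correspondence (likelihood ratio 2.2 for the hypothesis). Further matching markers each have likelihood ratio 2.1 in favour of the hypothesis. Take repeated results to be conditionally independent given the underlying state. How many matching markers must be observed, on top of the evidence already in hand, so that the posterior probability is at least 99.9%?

18

Prior odds = 0.0013/0.9987 = 13/9987.
Bayes factor of the evidence already in hand = 2.2.
Odds after that evidence = (13/9987) × 2.2 = 143/49935.
Target odds = 0.999/0.001 = 999.
Need 2.1ⁿ ≥ 999 ÷ (143/49935) = 49885065/143.
2.1¹⁷ ≈300419 falls short of 49885065/143 but 2.1¹⁸ ≈630881 reaches it, so n = 18.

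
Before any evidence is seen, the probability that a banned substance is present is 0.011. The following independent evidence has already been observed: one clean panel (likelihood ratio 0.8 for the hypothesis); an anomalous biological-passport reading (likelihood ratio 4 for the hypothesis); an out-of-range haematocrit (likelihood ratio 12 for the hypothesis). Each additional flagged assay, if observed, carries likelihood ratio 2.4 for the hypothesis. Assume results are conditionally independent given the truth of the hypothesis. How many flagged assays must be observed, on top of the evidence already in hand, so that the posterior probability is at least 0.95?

5

Prior odds = 0.011/0.989 = 11/989.
Combined Bayes factor of the evidence already in hand = 0.8 × 4 × 12 = 38.4.
Odds after that evidence = (11/989) × 38.4 = 2112/4945.
Target odds = 0.95/0.05 = 19.
Need 2.4ⁿ ≥ 19 ÷ (2112/4945) = 93955/2112.
2.4⁴ = 33.1776 falls short of 93955/2112 but 2.4⁵ = 79.62624 reaches it, so n = 5.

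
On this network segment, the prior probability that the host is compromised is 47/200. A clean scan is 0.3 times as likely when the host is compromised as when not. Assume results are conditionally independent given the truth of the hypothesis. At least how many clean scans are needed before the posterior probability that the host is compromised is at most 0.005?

4

Prior odds = 0.235/0.765 = 47/153.
Likelihood ratio per clean scan = 0.3.
Target posterior odds = 0.005/0.995 = 1/199.
Require 0.3ⁿ ≤ 1/199 ÷ (47/153) = 153/9353.
0.3³ = 0.027 is still above 153/9353 but 0.3⁴ = 0.0081 is at or below it, so n = 4.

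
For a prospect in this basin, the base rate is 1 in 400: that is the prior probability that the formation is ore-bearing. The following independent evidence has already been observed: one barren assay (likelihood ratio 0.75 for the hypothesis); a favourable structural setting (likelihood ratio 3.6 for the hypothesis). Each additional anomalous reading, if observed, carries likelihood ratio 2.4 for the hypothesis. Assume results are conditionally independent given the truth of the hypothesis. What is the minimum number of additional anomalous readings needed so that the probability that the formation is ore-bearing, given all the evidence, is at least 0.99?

Prior odds = 0.0025/0.9975 = 1/399.
Combined Bayes factor of the evidence already in hand = 0.75 × 3.6 = 2.7.
Odds after that evidence = (1/399) × 2.7 = 9/1330.
Target odds = 0.99/0.01 = 99.
Need 2.4ⁿ ≥ 99 ÷ (9/1330) = 14630.
2.4¹⁰ ≈6340.34 falls short of 14630 but 2.4¹¹ ≈15216.8 reaches it, so n = 11.

11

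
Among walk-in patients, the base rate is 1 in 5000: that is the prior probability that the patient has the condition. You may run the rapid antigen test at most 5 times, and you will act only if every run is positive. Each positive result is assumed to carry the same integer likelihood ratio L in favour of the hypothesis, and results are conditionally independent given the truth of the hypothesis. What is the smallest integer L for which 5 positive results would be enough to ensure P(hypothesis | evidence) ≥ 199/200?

Prior odds = 0.0002/0.9998 = 1/4999.
Target odds = 0.995/0.005 = 199.
Need L⁵ ≥ 199 ÷ (1/4999) = 994801.
15⁵ = 759375 < 994801 ≤ 1048576 = 16⁵, so L = 16.

16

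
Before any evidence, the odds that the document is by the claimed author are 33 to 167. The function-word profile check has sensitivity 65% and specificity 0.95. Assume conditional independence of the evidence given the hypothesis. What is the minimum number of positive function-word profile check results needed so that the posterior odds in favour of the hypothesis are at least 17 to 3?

2

Prior odds = 33/167.
False-positive rate = 1 − 0.95 = 0.05; likelihood ratio of a positive = 0.65/0.05 = 13.
Target odds = 17/3.
Require 13ⁿ ≥ 17/3 ÷ (33/167) = 2839/99.
13¹ = 13 falls short of 2839/99 but 13² = 169 reaches it, so n = 2.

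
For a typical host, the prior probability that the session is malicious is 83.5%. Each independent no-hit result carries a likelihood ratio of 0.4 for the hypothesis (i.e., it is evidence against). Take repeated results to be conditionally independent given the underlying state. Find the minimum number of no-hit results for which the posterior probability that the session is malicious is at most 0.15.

Prior odds = 0.835/0.165 = 167/33.
Likelihood ratio per no-hit result = 0.4.
Target odds: 0.15 ÷ 0.85 = 3/17.
Require 0.4ⁿ ≤ 3/17 ÷ (167/33) = 99/2839.
0.4³ = 0.064 is still above 99/2839 but 0.4⁴ = 0.0256 is at or below it, so n = 4.

4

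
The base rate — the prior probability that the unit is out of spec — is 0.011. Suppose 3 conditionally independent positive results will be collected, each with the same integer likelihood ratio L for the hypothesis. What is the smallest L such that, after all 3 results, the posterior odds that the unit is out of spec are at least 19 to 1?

Prior odds = 0.011/0.989 = 11/989.
Target odds = 19.
Need L³ ≥ 19 ÷ (11/989) = 18791/11.
11³ = 1331 < 18791/11 ≤ 1728 = 12³, so L = 12.

12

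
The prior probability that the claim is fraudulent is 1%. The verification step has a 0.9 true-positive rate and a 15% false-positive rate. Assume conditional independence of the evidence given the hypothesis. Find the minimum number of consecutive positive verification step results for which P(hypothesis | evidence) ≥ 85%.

4

Prior odds: 0.01 ÷ 0.99 = 1/99.
Likelihood ratio of a positive result = 0.9/0.15 = 6.
Target posterior odds = 0.85/0.15 = 17/3.
Require 6ⁿ ≥ 17/3 ÷ (1/99) = 561.
6³ = 216 falls short of 561 but 6⁴ = 1296 reaches it, so n = 4.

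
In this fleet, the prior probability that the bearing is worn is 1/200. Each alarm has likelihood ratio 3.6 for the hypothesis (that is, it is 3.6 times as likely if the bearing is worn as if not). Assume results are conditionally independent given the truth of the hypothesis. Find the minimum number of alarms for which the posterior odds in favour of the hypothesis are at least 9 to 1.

Prior odds = 0.005/0.995 = 1/199.
Likelihood ratio per alarm = 3.6.
Target odds = 9.
Require 3.6ⁿ ≥ 9 ÷ (1/199) = 1791.
3.6⁵ = 604.66176 falls short of 1791 but 3.6⁶ = 34012224/15625 reaches it, so n = 6.

6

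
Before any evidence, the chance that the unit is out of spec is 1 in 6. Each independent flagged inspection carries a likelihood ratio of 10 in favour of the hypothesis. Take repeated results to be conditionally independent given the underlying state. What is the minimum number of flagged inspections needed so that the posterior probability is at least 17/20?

2

Prior odds = (1/6)/(5/6) = 0.2.
Likelihood ratio per flagged inspection = 10.
Target odds: 0.85 ÷ 0.15 = 17/3.
Need 0.2 × 10ⁿ ≥ 17/3, i.e. 10ⁿ ≥ 85/3.
10¹ = 10 falls short of 85/3 but 10² = 100 reaches it, so n = 2.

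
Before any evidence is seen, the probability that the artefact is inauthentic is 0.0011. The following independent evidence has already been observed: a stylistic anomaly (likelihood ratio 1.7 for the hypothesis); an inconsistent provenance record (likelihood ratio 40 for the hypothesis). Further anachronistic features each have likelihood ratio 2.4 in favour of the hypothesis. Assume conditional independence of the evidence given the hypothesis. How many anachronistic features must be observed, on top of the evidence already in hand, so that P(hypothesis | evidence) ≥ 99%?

Prior odds = 0.0011/0.9989 = 11/9989.
Combined Bayes factor of the evidence already in hand = 1.7 × 40 = 68.
Odds after that evidence = (11/9989) × 68 = 748/9989.
Target odds = 0.99/0.01 = 99.
Need 2.4ⁿ ≥ 99 ÷ (748/9989) = 89901/68.
2.4⁸ = 429981696/390625 falls short of 89901/68 but 2.4⁹ ≈2641.81 reaches it, so n = 9.

9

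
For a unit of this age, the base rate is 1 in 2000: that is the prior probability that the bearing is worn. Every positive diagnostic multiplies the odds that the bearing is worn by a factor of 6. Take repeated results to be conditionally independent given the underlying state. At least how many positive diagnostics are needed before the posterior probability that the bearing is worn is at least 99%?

Prior odds = 0.0005/0.9995 = 1/1999.
Likelihood ratio per positive diagnostic = 6.
Target posterior odds = 0.99/0.01 = 99.
Require 6ⁿ ≥ 99 ÷ (1/1999) = 197901.
6⁶ = 46656 falls short of 197901 but 6⁷ = 279936 reaches it, so n = 7.

7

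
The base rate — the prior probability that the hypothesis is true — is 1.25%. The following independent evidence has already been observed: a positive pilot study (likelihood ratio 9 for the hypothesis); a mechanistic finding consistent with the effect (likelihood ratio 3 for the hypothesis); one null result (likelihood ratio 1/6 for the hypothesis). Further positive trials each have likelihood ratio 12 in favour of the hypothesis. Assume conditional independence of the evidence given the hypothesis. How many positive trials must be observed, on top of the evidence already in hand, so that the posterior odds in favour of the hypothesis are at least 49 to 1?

Prior odds = 0.0125/0.9875 = 1/79.
Combined Bayes factor of the evidence already in hand = 9 × 3 × (1/6) = 4.5.
Odds after that evidence = (1/79) × 4.5 = 9/158.
Target odds = 49.
Need 12ⁿ ≥ 49 ÷ (9/158) = 7742/9.
12² = 144 falls short of 7742/9 but 12³ = 1728 reaches it, so n = 3.

3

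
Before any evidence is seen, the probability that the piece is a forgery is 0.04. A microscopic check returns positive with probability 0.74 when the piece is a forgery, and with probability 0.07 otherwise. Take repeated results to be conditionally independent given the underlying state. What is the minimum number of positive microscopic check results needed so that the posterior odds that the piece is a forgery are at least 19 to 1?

3

Prior odds = 0.04/0.96 = 1/24.
Likelihood ratio of a positive result = 0.74/0.07 = 74/7.
Target odds = 19.
Require (74/7)ⁿ ≥ 19 ÷ (1/24) = 456.
(74/7)² = 5476/49 falls short of 456 but (74/7)³ = 405224/343 reaches it, so n = 3.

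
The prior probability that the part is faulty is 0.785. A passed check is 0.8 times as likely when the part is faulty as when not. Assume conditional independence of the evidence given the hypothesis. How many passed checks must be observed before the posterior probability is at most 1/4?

11

Prior odds: 0.785 ÷ 0.215 = 157/43.
Likelihood ratio per passed check = 0.8.
Target odds: 0.25 ÷ 0.75 = 1/3.
Need (157/43) × 0.8ⁿ ≤ 1/3, i.e. 0.8ⁿ ≤ 43/471.
0.8¹⁰ = 1048576/9765625 is still above 43/471 but 0.8¹¹ = 4194304/48828125 is at or below it, so n = 11.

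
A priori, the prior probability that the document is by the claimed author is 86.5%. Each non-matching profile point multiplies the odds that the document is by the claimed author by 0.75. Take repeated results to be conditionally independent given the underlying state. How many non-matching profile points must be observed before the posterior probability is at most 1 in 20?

Prior odds: 0.865 ÷ 0.135 = 173/27.
Likelihood ratio per non-matching profile point = 0.75.
Target posterior odds = 0.05/0.95 = 1/19.
Require 0.75ⁿ ≤ 1/19 ÷ (173/27) = 27/3287.
0.75¹⁶ ≈0.0100226 is still above 27/3287 but 0.75¹⁷ ≈0.00751695 is at or below it, so n = 17.

17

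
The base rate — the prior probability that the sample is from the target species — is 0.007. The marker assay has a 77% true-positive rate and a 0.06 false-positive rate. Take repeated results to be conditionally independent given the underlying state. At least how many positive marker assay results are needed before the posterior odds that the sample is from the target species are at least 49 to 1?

4

Prior odds: 0.007 ÷ 0.993 = 7/993.
Likelihood ratio of a positive result = 0.77/0.06 = 77/6.
Target odds = 49.
Require (77/6)ⁿ ≥ 49 ÷ (7/993) = 6951.
(77/6)³ = 456533/216 falls short of 6951 but (77/6)⁴ = 35153041/1296 reaches it, so n = 4.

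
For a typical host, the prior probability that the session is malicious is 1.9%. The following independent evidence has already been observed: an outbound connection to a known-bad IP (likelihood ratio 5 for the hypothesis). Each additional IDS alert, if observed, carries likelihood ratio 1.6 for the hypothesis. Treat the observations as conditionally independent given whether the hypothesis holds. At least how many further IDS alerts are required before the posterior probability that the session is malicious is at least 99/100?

Prior odds = 0.019/0.981 = 19/981.
Bayes factor of the evidence already in hand = 5.
Odds after that evidence = (19/981) × 5 = 95/981.
Target odds = 0.99/0.01 = 99.
Need 1.6ⁿ ≥ 99 ÷ (95/981) = 97119/95.
1.6¹⁴ ≈720.576 falls short of 97119/95 but 1.6¹⁵ ≈1152.92 reaches it, so n = 15.

15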